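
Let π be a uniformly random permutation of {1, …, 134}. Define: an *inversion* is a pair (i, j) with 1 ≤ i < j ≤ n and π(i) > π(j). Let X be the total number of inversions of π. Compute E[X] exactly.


Write X = Σ X_I over the C(134, 2) = 8911 pairs i < j, with X_I the indicator of one inversion.
There are 8911 indicators.
For each fixed pair i < j, the values π(i) and π(j) are two distinct elements of {1, …, 134} in uniformly random order; by symmetry P[π(i) > π(j)] = 1/2.
By linearity: E[X] = 8911 · (1/2) = C(134, 2) · (1/2) = 8911/2 = 8911/2 ≈ 4455.50000.

E[X] = 8911/2 = 4455.50000.


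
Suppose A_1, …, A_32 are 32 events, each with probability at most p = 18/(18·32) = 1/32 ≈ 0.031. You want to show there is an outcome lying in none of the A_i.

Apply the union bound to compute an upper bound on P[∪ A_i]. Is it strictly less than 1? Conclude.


Union bound: P[∪_{i=1}^{32} A_i] ≤ Σ_i P[A_i] ≤ 32·p = 32·(1/32) = 1.
Numerically: 1 ≈ 1.000.
Is 1 < 1? NO.
Since the bound 1 is ≥ 1, the union bound is uninformative here; it does NOT by itself certify existence.

32·p = 1 ≈ 1.000; existence NOT certified by the union bound.


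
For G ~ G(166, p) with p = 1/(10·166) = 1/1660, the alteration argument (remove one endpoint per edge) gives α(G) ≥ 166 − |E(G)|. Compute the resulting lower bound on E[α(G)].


E[|E(G)|] = C(166, 2)·p = 13695 · (1/1660) = 33/4.
E[α(G)] ≥ n − E[|E(G)|] = 166 − 33/4 = 631/4.
Numerically: ≈ 157.75000.
(This is only a lower bound; the true E[α(G)] may be larger.)

E[α(G)] ≥ 631/4 ≈ 157.75000.


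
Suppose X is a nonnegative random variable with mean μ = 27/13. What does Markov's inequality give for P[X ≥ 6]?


μ = E[X] = 27/13, a = 6.
Markov: P[X ≥ 6] ≤ μ/a = (27/13)/6 = 9/26.
Numerically: ≈ 0.346154.
(Since a = 6 > μ = 2.076923, the bound 9/26 is < 1 and informative.)

P[X ≥ 6] ≤ 9/26 ≈ 0.346154.


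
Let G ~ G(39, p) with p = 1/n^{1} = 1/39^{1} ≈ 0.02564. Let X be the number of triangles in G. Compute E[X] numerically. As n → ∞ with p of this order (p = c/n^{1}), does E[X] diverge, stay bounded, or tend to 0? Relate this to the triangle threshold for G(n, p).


Number of potential triangles: C(39, 3) = 9139.
Each occurs with probability p³ ≈ (0.02564)³ ≈ 1.685801e-05.
By linearity: E[X] = C(39, 3)·p³ ≈ 9139 · 1.685801e-05 ≈ 0.1541.
Here α = 1, so p = 1/n is exactly at the triangle threshold p ~ 1/n. Asymptotically E[X] → c³/6 = 1³/6 = 1/6 ≈ 0.1667, a bounded constant. In this regime the triangle count is asymptotically Poisson(c³/6).

E[X] ≈ 0.1541; in regime p = Θ(1/n^{1}) E[X] stays bounded (at the triangle threshold p ~ 1/n).


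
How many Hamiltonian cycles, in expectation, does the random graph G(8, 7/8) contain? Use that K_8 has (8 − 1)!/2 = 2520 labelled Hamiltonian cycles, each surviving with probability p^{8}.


K_8 has (8 − 1)!/2 = 2520 labelled Hamiltonian cycles.
For each such Hamiltonian cycle H, let X_H = 1 if all 8 edges of H are present in G. Then P[X_H = 1] = p^{8} = (7/8)^{8} = 5764801/16777216.
By linearity: E[X] = Σ_H E[X_H] = 2520 · p^{8} = 2520 · 5764801/16777216 = 1815912315/2097152.
Numerically: E[X] ≈ 866.

E[X] = 2520 · (7/8)^{8} = 1815912315/2097152 ≈ 866.


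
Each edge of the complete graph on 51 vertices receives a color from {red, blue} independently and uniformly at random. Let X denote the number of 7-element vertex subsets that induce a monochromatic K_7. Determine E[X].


Let X = Σ_S X_S over the C(51, 7) = 115775100 subsets S of size 7, where X_S = 1 if the K_7 on S is monochromatic.
For a fixed S, the K_7 on S has C(7, 2) = 21 edges. P[all 21 edges red] = (1/2)^21, and likewise for blue, so P[monochromatic] = 2·(1/2)^21 = 2^{1 − 21} = 1/1048576.
By linearity of expectation: E[X] = C(51, 7) · 2^{1 − 21} = 115775100 · 1/1048576 = 28943775/262144.
Numerically: E[X] ≈ 110.4117.

E[X] = C(51,7)·2^(1−C(7,2)) = 28943775/262144 ≈ 110.4117.


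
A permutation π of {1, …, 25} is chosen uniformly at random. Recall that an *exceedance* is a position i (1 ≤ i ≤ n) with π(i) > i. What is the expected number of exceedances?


Write X = Σ_{i=1}^{25} X_i, where X_i = 1_{π(i) > i}.
For each fixed i, π(i) is uniform over {1, …, 25} (marginal of a uniform permutation), so P[π(i) > i] = (n − i)/n. Summing: Σ_{i=1}^{25} (n − i)/n = (0 + 1 + … + 24)/25 = 25(25 − 1)/(2·25) = (25 − 1)/2.
Hence E[X] = Σ_{i=1}^{25} (25 − i)/25 = 12 ≈ 12.00000.

E[X] = 12 = 12.00000.


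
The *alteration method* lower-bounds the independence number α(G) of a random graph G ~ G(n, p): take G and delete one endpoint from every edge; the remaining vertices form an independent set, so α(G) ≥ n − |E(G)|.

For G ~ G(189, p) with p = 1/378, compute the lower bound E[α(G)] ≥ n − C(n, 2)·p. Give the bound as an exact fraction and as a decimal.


E[|E(G)|] = C(189, 2)·p = 17766 · (1/378) = 47.
E[α(G)] ≥ n − E[|E(G)|] = 189 − 47 = 142.
Numerically: ≈ 142.00000.
(This is only a lower bound; the true E[α(G)] may be larger.)

E[α(G)] ≥ 142 ≈ 142.00000.


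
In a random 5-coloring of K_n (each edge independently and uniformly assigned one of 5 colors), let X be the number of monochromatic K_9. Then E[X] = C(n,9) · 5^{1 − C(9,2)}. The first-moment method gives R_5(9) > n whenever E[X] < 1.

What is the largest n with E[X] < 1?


We need C(n, 9) · 5^{1 − 36} < 1, i.e. C(n, 9) < 5^{36 − 1} = 2910383045673370361328125.
Check values of n near the boundary:
  n = 2169: C(2169, 9) = 2879753360044504243499683; 2879753360044504243499683 < 2910383045673370361328125? YES
  n = 2170: C(2170, 9) = 2891746779868845075610510; 2891746779868845075610510 < 2910383045673370361328125? YES
  n = 2171: C(2171, 9) = 2903784578674959601827205; 2903784578674959601827205 < 2910383045673370361328125? YES
  n = 2172: C(2172, 9) = 2915866900084148060642020; 2915866900084148060642020 < 2910383045673370361328125? NO
  n = 2173: C(2173, 9) = 2927993888115921319674265; 2927993888115921319674265 < 2910383045673370361328125? NO
  n = 2174: C(2174, 9) = 2940165687188920530702934; 2940165687188920530702934 < 2910383045673370361328125? NO
The largest n with C(n, 9) < 2910383045673370361328125 is n = 2171 (where E[X] = 580756915734991920365441/582076609134674072265625 ≈ 0.998). Hence R_5(9) > 2171, i.e. R_5(9) ≥ 2172.

Largest n = 2171; hence R_5(9) > 2171.


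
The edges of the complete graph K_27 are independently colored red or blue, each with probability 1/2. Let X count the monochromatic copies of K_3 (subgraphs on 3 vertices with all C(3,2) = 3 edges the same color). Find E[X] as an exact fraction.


Let X = Σ_S X_S over the C(27, 3) = 2925 subsets S of size 3, where X_S = 1 if the K_3 on S is monochromatic.
For a fixed S, the K_3 on S has C(3, 2) = 3 edges. P[all 3 edges red] = (1/2)^3, and likewise for blue, so P[monochromatic] = 2·(1/2)^3 = 2^{1 − 3} = 1/4.
By linearity: E[X] = C(27, 3) · 2^{1 − 3} = 2925 · 1/4 = 2925/4.
Numerically: E[X] ≈ 731.25000.

E[X] = C(27,3)·2^(1−C(3,2)) = 2925/4 ≈ 731.25000.


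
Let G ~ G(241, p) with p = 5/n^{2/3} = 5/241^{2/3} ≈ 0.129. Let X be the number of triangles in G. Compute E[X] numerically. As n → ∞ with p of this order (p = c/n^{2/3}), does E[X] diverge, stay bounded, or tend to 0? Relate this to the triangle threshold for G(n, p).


Number of potential triangles: C(241, 3) = 2303960.
Each occurs with probability p³ ≈ (0.129)³ ≈ 2.15217e-03.
By linearity: E[X] = C(241, 3)·p³ ≈ 2303960 · 2.15217e-03 ≈ 4958.506.
Since α = 2/3 < 1, p = c/n^{2/3} ≫ 1/n is above the triangle threshold p ~ 1/n. Asymptotically E[X] ~ (c³/6)·n^{3(1−α)} = (5³/6)·n^{1} → ∞; triangles are abundant w.h.p.

E[X] ≈ 4958.506; in regime p = Θ(1/n^{2/3}) E[X] diverges (above the triangle threshold p ~ 1/n).


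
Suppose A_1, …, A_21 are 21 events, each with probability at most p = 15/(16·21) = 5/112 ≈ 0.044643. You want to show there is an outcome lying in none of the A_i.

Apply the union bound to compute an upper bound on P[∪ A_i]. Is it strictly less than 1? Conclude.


Union bound: P[∪_{i=1}^{21} A_i] ≤ Σ_i P[A_i] ≤ 21·p = 21·(5/112) = 15/16.
Numerically: 15/16 ≈ 0.937500.
Is 15/16 < 1? YES.
Since P[∪ A_i] ≤ 15/16 < 1, the complement has P[∩ A_i^c] ≥ 1 − 15/16 = 1/16 > 0, so some outcome avoids every A_i.

21·p = 15/16 ≈ 0.937500; existence CERTIFIED by the union bound.


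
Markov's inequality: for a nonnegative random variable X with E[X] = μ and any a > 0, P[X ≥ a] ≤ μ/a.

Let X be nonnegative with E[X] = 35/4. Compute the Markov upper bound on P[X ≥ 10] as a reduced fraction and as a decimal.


μ = E[X] = 35/4, a = 10.
Markov: P[X ≥ 10] ≤ μ/a = (35/4)/10 = 7/8.
Numerically: ≈ 0.875.
(Since a = 10 > μ = 8.750, the bound 7/8 is < 1 and informative.)

P[X ≥ 10] ≤ 7/8 ≈ 0.875.


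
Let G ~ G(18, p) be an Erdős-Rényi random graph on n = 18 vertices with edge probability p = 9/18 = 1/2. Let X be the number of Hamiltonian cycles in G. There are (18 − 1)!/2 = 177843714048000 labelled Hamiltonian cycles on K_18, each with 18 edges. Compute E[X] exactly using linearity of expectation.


K_18 has (18 − 1)!/2 = 177843714048000 labelled Hamiltonian cycles.
For each such Hamiltonian cycle H, let X_H = 1 if all 18 edges of H are present in G. Then P[X_H = 1] = p^{18} = (1/2)^{18} = 1/262144.
By linearity: E[X] = Σ_H E[X_H] = 177843714048000 · p^{18} = 177843714048000 · 1/262144 = 10854718875/16.
Numerically: E[X] ≈ 6.784e+08.

E[X] = 177843714048000 · (1/2)^{18} = 10854718875/16 ≈ 6.784e+08.


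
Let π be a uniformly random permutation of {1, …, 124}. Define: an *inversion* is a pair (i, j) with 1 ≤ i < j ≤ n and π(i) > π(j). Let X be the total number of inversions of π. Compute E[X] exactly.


Write X = Σ X_I over the C(124, 2) = 7626 pairs i < j, with X_I the indicator of one inversion.
There are 7626 indicators.
For each fixed pair i < j, the values π(i) and π(j) are two distinct elements of {1, …, 124} in uniformly random order; by symmetry P[π(i) > π(j)] = 1/2.
By linearity: E[X] = 7626 · (1/2) = C(124, 2) · (1/2) = 7626/2 = 3813 ≈ 3813.000.

E[X] = 3813 = 3813.000.


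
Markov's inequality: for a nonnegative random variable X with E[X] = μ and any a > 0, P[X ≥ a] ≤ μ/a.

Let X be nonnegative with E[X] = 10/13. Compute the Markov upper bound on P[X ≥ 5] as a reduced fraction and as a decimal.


μ = E[X] = 10/13, a = 5.
Markov: P[X ≥ 5] ≤ μ/a = (10/13)/5 = 2/13.
Numerically: ≈ 0.154.
(Since a = 5 > μ = 0.769, the bound 2/13 is < 1 and informative.)

P[X ≥ 5] ≤ 2/13 ≈ 0.154.


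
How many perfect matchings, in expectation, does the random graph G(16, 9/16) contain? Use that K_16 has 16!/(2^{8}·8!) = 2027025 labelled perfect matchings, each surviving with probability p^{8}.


K_16 has 16!/(2^{8}·8!) = 2027025 labelled perfect matchings.
For each such perfect matching H, let X_H = 1 if all 8 edges of H are present in G. Then P[X_H = 1] = p^{8} = (9/16)^{8} = 43046721/4294967296.
By linearity: E[X] = Σ_H E[X_H] = 2027025 · p^{8} = 2027025 · 43046721/4294967296 = 87256779635025/4294967296.
Numerically: E[X] ≈ 2.032e+04.

E[X] = 2027025 · (9/16)^{8} = 87256779635025/4294967296 ≈ 2.032e+04.


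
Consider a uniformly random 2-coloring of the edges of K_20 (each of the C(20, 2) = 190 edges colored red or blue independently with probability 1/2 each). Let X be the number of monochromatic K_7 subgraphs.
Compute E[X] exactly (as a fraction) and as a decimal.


Let X = Σ_S X_S over the C(20, 7) = 77520 subsets S of size 7, where X_S = 1 if the K_7 on S is monochromatic.
For a fixed S, the K_7 on S has C(7, 2) = 21 edges. P[all 21 edges red] = (1/2)^21, and likewise for blue, so P[monochromatic] = 2·(1/2)^21 = 2^{1 − 21} = 1/1048576.
By linearity: E[X] = C(20, 7) · 2^{1 − 21} = 77520 · 1/1048576 = 4845/65536.
Numerically: E[X] ≈ 0.074.

E[X] = C(20,7)·2^(1−C(7,2)) = 4845/65536 ≈ 0.074.


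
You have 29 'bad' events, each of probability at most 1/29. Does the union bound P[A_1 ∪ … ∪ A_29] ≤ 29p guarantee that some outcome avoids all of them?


Union bound: P[∪_{i=1}^{29} A_i] ≤ Σ_i P[A_i] ≤ 29·p = 29·(1/29) = 1.
Numerically: 1 ≈ 1.0000.
Is 1 < 1? NO.
Since the bound 1 is ≥ 1, the union bound is uninformative here; it does NOT by itself certify existence.

29·p = 1 ≈ 1.0000; existence NOT certified by the union bound.


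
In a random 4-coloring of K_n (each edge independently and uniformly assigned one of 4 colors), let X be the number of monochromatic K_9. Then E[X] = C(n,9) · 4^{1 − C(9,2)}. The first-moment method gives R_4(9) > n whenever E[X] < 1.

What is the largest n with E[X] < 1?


We need C(n, 9) · 4^{1 − 36} < 1, i.e. C(n, 9) < 4^{36 − 1} = 1180591620717411303424.
Check values of n near the boundary:
  n = 909: C(909, 9) = 1122169012923711463931; 1122169012923711463931 < 1180591620717411303424? YES
  n = 910: C(910, 9) = 1133378248346922788210; 1133378248346922788210 < 1180591620717411303424? YES
  n = 911: C(911, 9) = 1144686900492291197405; 1144686900492291197405 < 1180591620717411303424? YES
  n = 912: C(912, 9) = 1156095740032081475120; 1156095740032081475120 < 1180591620717411303424? YES
  n = 913: C(913, 9) = 1167605542753639808390; 1167605542753639808390 < 1180591620717411303424? YES
  n = 914: C(914, 9) = 1179217089587653905932; 1179217089587653905932 < 1180591620717411303424? YES
  n = 915: C(915, 9) = 1190931166636537885130; 1190931166636537885130 < 1180591620717411303424? NO
  n = 916: C(916, 9) = 1202748565202942340440; 1202748565202942340440 < 1180591620717411303424? NO
The largest n with C(n, 9) < 1180591620717411303424 is n = 914 (where E[X] = 294804272396913476483/295147905179352825856 ≈ 0.998836). Hence R_4(9) > 914, i.e. R_4(9) ≥ 915.

Largest n = 914; hence R_4(9) > 914.


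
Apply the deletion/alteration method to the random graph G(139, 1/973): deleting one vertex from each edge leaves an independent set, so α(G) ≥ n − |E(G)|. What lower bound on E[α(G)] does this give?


E[|E(G)|] = C(139, 2)·p = 9591 · (1/973) = 69/7.
E[α(G)] ≥ n − E[|E(G)|] = 139 − 69/7 = 904/7.
Numerically: ≈ 129.143.
(This is only a lower bound; the true E[α(G)] may be larger.)

E[α(G)] ≥ 904/7 ≈ 129.143.


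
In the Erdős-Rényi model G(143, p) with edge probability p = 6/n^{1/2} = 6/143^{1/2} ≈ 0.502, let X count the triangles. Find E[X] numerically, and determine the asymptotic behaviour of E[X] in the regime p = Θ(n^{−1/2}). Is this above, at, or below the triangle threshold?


Number of potential triangles: C(143, 3) = 477191.
Each occurs with probability p³ ≈ (0.502)³ ≈ 1.26313e-01.
By linearity: E[X] = C(143, 3)·p³ ≈ 477191 · 1.26313e-01 ≈ 60275.655.
Since α = 1/2 < 1, p = c/n^{1/2} ≫ 1/n is above the triangle threshold p ~ 1/n. Asymptotically E[X] ~ (c³/6)·n^{3(1−α)} = (6³/6)·n^{1.5} → ∞; triangles are abundant w.h.p.

E[X] ≈ 60275.655; in regime p = Θ(1/n^{1/2}) E[X] diverges (above the triangle threshold p ~ 1/n).


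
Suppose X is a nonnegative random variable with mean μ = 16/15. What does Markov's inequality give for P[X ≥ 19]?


μ = E[X] = 16/15, a = 19.
Markov: P[X ≥ 19] ≤ μ/a = (16/15)/19 = 16/285.
Numerically: ≈ 0.056140.
(Since a = 19 > μ = 1.066667, the bound 16/285 is < 1 and informative.)

P[X ≥ 19] ≤ 16/285 ≈ 0.056140.


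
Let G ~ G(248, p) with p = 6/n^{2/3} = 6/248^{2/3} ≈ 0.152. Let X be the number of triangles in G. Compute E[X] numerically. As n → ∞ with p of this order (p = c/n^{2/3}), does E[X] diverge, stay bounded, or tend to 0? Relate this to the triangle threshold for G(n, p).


Number of potential triangles: C(248, 3) = 2511496.
Each occurs with probability p³ ≈ (0.152)³ ≈ 3.51197e-03.
By linearity: E[X] = C(248, 3)·p³ ≈ 2511496 · 3.51197e-03 ≈ 8820.290.
Since α = 2/3 < 1, p = c/n^{2/3} ≫ 1/n is above the triangle threshold p ~ 1/n. Asymptotically E[X] ~ (c³/6)·n^{3(1−α)} = (6³/6)·n^{1} → ∞; triangles are abundant w.h.p.

E[X] ≈ 8820.290; in regime p = Θ(1/n^{2/3}) E[X] diverges (above the triangle threshold p ~ 1/n).


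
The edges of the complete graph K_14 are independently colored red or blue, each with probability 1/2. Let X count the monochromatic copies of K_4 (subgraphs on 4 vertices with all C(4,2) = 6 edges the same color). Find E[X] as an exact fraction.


Let X = Σ_S X_S over the C(14, 4) = 1001 subsets S of size 4, where X_S = 1 if the K_4 on S is monochromatic.
For a fixed S, the K_4 on S has C(4, 2) = 6 edges. P[all 6 edges red] = (1/2)^6, and likewise for blue, so P[monochromatic] = 2·(1/2)^6 = 2^{1 − 6} = 1/32.
By linearity: E[X] = C(14, 4) · 2^{1 − 6} = 1001 · 1/32 = 1001/32.
Numerically: E[X] ≈ 31.2812.

E[X] = C(14,4)·2^(1−C(4,2)) = 1001/32 ≈ 31.2812.


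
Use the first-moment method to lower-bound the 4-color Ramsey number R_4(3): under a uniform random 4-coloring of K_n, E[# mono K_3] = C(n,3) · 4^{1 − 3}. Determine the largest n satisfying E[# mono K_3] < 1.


We need C(n, 3) · 4^{1 − 3} < 1, i.e. C(n, 3) < 4^{3 − 1} = 16.
Check values of n near the boundary:
  n = 3: C(3, 3) = 1; 1 < 16? YES
  n = 4: C(4, 3) = 4; 4 < 16? YES
  n = 5: C(5, 3) = 10; 10 < 16? YES
  n = 6: C(6, 3) = 20; 20 < 16? NO
  n = 7: C(7, 3) = 35; 35 < 16? NO
  n = 8: C(8, 3) = 56; 56 < 16? NO
The largest n with C(n, 3) < 16 is n = 5 (where E[X] = 5/8 ≈ 0.62500). Hence R_4(3) > 5, i.e. R_4(3) ≥ 6.

Largest n = 5; hence R_4(3) > 5.


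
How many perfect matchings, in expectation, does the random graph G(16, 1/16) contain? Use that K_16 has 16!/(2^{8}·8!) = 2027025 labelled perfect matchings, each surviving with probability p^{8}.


K_16 has 16!/(2^{8}·8!) = 2027025 labelled perfect matchings.
For each such perfect matching H, let X_H = 1 if all 8 edges of H are present in G. Then P[X_H = 1] = p^{8} = (1/16)^{8} = 1/4294967296.
By linearity of expectation: E[X] = Σ_H E[X_H] = 2027025 · p^{8} = 2027025 · 1/4294967296 = 2027025/4294967296.
Numerically: E[X] ≈ 0.000471954.

E[X] = 2027025 · (1/16)^{8} = 2027025/4294967296 ≈ 0.000471954.


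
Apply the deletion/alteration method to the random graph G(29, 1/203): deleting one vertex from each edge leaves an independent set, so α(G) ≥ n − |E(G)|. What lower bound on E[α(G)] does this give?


E[|E(G)|] = C(29, 2)·p = 406 · (1/203) = 2.
E[α(G)] ≥ n − E[|E(G)|] = 29 − 2 = 27.
Numerically: ≈ 27.00000.
(This is only a lower bound; the true E[α(G)] may be larger.)

E[α(G)] ≥ 27 ≈ 27.00000.


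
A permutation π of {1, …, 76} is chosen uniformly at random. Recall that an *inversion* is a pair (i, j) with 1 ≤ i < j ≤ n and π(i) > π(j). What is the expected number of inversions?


Write X = Σ X_I over the C(76, 2) = 2850 pairs i < j, with X_I the indicator of one inversion.
There are 2850 indicators.
For each fixed pair i < j, the values π(i) and π(j) are two distinct elements of {1, …, 76} in uniformly random order; by symmetry P[π(i) > π(j)] = 1/2.
By linearity: E[X] = 2850 · (1/2) = C(76, 2) · (1/2) = 2850/2 = 1425 ≈ 1425.000.

E[X] = 1425 = 1425.000.


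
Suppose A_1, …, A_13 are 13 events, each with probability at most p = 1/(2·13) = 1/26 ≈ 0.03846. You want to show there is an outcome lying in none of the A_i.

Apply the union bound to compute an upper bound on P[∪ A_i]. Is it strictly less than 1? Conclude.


Union bound: P[∪_{i=1}^{13} A_i] ≤ Σ_i P[A_i] ≤ 13·p = 13·(1/26) = 1/2.
Numerically: 1/2 ≈ 0.50000.
Is 1/2 < 1? YES.
Since P[∪ A_i] ≤ 1/2 < 1, the complement has P[∩ A_i^c] ≥ 1 − 1/2 = 1/2 > 0, so some outcome avoids every A_i.

13·p = 1/2 ≈ 0.50000; existence CERTIFIED by the union bound.


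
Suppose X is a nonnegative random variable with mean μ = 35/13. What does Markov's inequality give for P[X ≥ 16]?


μ = E[X] = 35/13, a = 16.
Markov: P[X ≥ 16] ≤ μ/a = (35/13)/16 = 35/208.
Numerically: ≈ 0.168269.
(Since a = 16 > μ = 2.692308, the bound 35/208 is < 1 and informative.)

P[X ≥ 16] ≤ 35/208 ≈ 0.168269.


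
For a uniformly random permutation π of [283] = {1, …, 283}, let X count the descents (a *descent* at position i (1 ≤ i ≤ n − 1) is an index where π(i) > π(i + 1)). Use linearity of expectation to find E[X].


Write X = Σ X_I over i = 1, …, 282, with X_I the indicator of one descent.
There are 282 indicators.
For each fixed i, the pair (π(i), π(i+1)) is a uniformly random ordered pair of distinct values from {1, …, 283}; by symmetry P[π(i) > π(i+1)] = 1/2.
By linearity: E[X] = 282 · (1/2) = (283 − 1) · (1/2) = 141 ≈ 141.0000.

E[X] = 141 = 141.0000.


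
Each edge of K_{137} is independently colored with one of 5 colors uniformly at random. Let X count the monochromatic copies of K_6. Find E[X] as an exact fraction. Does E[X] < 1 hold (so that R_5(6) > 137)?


E[X] = C(137, 6) · 5^{1 − 15} = 8218472724 · 5^{−14} = 8218472724/6103515625.
As a reduced fraction: E[X] = 8218472724/6103515625 ≈ 1.3465146.
Is E[X] < 1? NO.
Since E[X] ≥ 1, the first-moment bound is inconclusive at n = 137; it does NOT by itself certify R_5(6) > 137.

E[X] = 8218472724/6103515625 ≈ 1.3465146; E[X] ≥ 1; first-moment method inconclusive here.


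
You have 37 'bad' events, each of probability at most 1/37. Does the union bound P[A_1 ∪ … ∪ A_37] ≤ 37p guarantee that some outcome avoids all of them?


Union bound: P[∪_{i=1}^{37} A_i] ≤ Σ_i P[A_i] ≤ 37·p = 37·(1/37) = 1.
Numerically: 1 ≈ 1.0000000.
Is 1 < 1? NO.
Since the bound 1 is ≥ 1, the union bound is uninformative here; it does NOT by itself certify existence.

37·p = 1 ≈ 1.0000000; existence NOT certified by the union bound.


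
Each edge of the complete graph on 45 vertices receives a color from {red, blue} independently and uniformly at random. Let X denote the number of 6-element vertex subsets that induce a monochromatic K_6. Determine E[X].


Let X = Σ_S X_S over the C(45, 6) = 8145060 subsets S of size 6, where X_S = 1 if the K_6 on S is monochromatic.
For a fixed S, the K_6 on S has C(6, 2) = 15 edges. P[all 15 edges red] = (1/2)^15, and likewise for blue, so P[monochromatic] = 2·(1/2)^15 = 2^{1 − 15} = 1/16384.
Summing: E[X] = C(45, 6) · 2^{1 − 15} = 8145060 · 1/16384 = 2036265/4096.
Numerically: E[X] ≈ 497.135.

E[X] = C(45,6)·2^(1−C(6,2)) = 2036265/4096 ≈ 497.135.


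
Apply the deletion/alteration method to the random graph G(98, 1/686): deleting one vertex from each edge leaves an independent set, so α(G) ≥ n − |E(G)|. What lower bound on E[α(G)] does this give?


E[|E(G)|] = C(98, 2)·p = 4753 · (1/686) = 97/14.
E[α(G)] ≥ n − E[|E(G)|] = 98 − 97/14 = 1275/14.
Numerically: ≈ 91.071.
(This is only a lower bound; the true E[α(G)] may be larger.)

E[α(G)] ≥ 1275/14 ≈ 91.071.


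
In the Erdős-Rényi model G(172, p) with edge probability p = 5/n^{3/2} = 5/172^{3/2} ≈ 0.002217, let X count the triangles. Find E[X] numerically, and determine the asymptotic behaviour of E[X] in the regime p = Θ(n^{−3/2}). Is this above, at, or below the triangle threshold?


Number of potential triangles: C(172, 3) = 833340.
Each occurs with probability p³ ≈ (0.002217)³ ≈ 1.089010e-08.
By linearity: E[X] = C(172, 3)·p³ ≈ 833340 · 1.089010e-08 ≈ 0.0091.
Since α = 3/2 > 1, p = c/n^{3/2} = o(1/n) is below the triangle threshold p ~ 1/n. Asymptotically E[X] ~ (c³/6)·n^{3(1−α)} = (5³/6)·n^{-1.5} → 0, so by Markov's inequality G has no triangles w.h.p.

E[X] ≈ 0.0091; in regime p = Θ(1/n^{3/2}) E[X] tends to 0 (below the triangle threshold p ~ 1/n).


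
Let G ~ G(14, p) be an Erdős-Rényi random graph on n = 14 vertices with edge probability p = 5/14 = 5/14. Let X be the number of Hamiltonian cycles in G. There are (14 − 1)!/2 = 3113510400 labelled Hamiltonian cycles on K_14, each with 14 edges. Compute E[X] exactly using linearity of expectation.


K_14 has (14 − 1)!/2 = 3113510400 labelled Hamiltonian cycles.
For each such Hamiltonian cycle H, let X_H = 1 if all 14 edges of H are present in G. Then P[X_H = 1] = p^{14} = (5/14)^{14} = 6103515625/11112006825558016.
By linearity of expectation: E[X] = Σ_H E[X_H] = 3113510400 · p^{14} = 3113510400 · 6103515625/11112006825558016 = 5302276611328125/3100448333024.
Numerically: E[X] ≈ 1710.16.

E[X] = 3113510400 · (5/14)^{14} = 5302276611328125/3100448333024 ≈ 1710.16.


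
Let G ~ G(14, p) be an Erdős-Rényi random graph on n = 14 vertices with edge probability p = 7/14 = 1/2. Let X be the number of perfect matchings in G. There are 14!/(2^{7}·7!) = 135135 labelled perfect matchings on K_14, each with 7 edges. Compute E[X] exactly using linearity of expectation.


K_14 has 14!/(2^{7}·7!) = 135135 labelled perfect matchings.
For each such perfect matching H, let X_H = 1 if all 7 edges of H are present in G. Then P[X_H = 1] = p^{7} = (1/2)^{7} = 1/128.
Summing the indicators: E[X] = Σ_H E[X_H] = 135135 · p^{7} = 135135 · 1/128 = 135135/128.
Numerically: E[X] ≈ 1056.

E[X] = 135135 · (1/2)^{7} = 135135/128 ≈ 1056.


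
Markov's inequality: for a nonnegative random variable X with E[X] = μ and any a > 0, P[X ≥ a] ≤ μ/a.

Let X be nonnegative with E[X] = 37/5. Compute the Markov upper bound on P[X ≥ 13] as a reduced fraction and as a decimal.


μ = E[X] = 37/5, a = 13.
Markov: P[X ≥ 13] ≤ μ/a = (37/5)/13 = 37/65.
Numerically: ≈ 0.56923.
(Since a = 13 > μ = 7.40000, the bound 37/65 is < 1 and informative.)

P[X ≥ 13] ≤ 37/65 ≈ 0.56923.


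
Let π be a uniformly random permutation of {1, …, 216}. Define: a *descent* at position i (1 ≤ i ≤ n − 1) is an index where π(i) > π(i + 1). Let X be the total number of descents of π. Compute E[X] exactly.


Write X = Σ X_I over i = 1, …, 215, with X_I the indicator of one descent.
There are 215 indicators.
For each fixed i, the pair (π(i), π(i+1)) is a uniformly random ordered pair of distinct values from {1, …, 216}; by symmetry P[π(i) > π(i+1)] = 1/2.
By linearity: E[X] = 215 · (1/2) = (216 − 1) · (1/2) = 215/2 ≈ 107.500000.

E[X] = 215/2 = 107.500000.


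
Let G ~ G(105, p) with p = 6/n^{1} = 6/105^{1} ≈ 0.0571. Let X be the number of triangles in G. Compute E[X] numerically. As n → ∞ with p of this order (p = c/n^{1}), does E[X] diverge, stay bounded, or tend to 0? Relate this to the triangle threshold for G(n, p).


Number of potential triangles: C(105, 3) = 187460.
Each occurs with probability p³ ≈ (0.0571)³ ≈ 1.86589e-04.
By linearity: E[X] = C(105, 3)·p³ ≈ 187460 · 1.86589e-04 ≈ 34.978.
Here α = 1, so p = 6/n is exactly at the triangle threshold p ~ 1/n. Asymptotically E[X] → c³/6 = 6³/6 = 36 ≈ 36.000, a bounded constant. In this regime the triangle count is asymptotically Poisson(c³/6).

E[X] ≈ 34.978; in regime p = Θ(1/n^{1}) E[X] stays bounded (at the triangle threshold p ~ 1/n).


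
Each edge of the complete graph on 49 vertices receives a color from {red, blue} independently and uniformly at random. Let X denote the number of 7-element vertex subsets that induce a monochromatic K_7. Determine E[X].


Let X = Σ_S X_S over the C(49, 7) = 85900584 subsets S of size 7, where X_S = 1 if the K_7 on S is monochromatic.
For a fixed S, the K_7 on S has C(7, 2) = 21 edges. P[all 21 edges red] = (1/2)^21, and likewise for blue, so P[monochromatic] = 2·(1/2)^21 = 2^{1 − 21} = 1/1048576.
By linearity: E[X] = C(49, 7) · 2^{1 − 21} = 85900584 · 1/1048576 = 10737573/131072.
Numerically: E[X] ≈ 81.9212.

E[X] = C(49,7)·2^(1−C(7,2)) = 10737573/131072 ≈ 81.9212.


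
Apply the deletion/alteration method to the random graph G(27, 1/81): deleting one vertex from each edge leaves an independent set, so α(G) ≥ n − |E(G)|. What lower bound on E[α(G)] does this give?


E[|E(G)|] = C(27, 2)·p = 351 · (1/81) = 13/3.
E[α(G)] ≥ n − E[|E(G)|] = 27 − 13/3 = 68/3.
Numerically: ≈ 22.667.
(This is only a lower bound; the true E[α(G)] may be larger.)

E[α(G)] ≥ 68/3 ≈ 22.667.


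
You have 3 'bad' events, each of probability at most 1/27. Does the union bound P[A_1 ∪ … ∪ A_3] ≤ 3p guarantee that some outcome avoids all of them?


Union bound: P[∪_{i=1}^{3} A_i] ≤ Σ_i P[A_i] ≤ 3·p = 3·(1/27) = 1/9.
Numerically: 1/9 ≈ 0.111111.
Is 1/9 < 1? YES.
Since P[∪ A_i] ≤ 1/9 < 1, the complement has P[∩ A_i^c] ≥ 1 − 1/9 = 8/9 > 0, so some outcome avoids every A_i.

3·p = 1/9 ≈ 0.111111; existence CERTIFIED by the union bound.


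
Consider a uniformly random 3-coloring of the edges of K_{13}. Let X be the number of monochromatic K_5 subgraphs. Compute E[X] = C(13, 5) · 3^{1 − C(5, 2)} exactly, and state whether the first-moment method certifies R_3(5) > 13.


E[X] = C(13, 5) · 3^{1 − 10} = 1287 · 3^{−9} = 1287/19683.
As a reduced fraction: E[X] = 143/2187 ≈ 0.0653864.
Is E[X] < 1? YES.
Since E[X] < 1, there exists a 3-coloring of K_{13} with no monochromatic K_5; hence R_3(5) > 13.

E[X] = 143/2187 ≈ 0.0653864; E[X] < 1, so R_3(5) > 13.


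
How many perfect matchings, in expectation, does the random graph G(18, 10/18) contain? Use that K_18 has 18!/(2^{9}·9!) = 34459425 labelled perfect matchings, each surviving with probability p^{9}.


K_18 has 18!/(2^{9}·9!) = 34459425 labelled perfect matchings.
For each such perfect matching H, let X_H = 1 if all 9 edges of H are present in G. Then P[X_H = 1] = p^{9} = (5/9)^{9} = 1953125/387420489.
Summing the indicators: E[X] = Σ_H E[X_H] = 34459425 · p^{9} = 34459425 · 1953125/387420489 = 830908203125/4782969.
Numerically: E[X] ≈ 173722.

E[X] = 34459425 · (5/9)^{9} = 830908203125/4782969 ≈ 173722.


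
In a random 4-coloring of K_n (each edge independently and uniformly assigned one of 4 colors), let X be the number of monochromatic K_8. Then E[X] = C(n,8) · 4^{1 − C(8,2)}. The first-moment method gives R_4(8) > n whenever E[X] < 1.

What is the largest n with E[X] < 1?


We need C(n, 8) · 4^{1 − 28} < 1, i.e. C(n, 8) < 4^{28 − 1} = 18014398509481984.
Check values of n near the boundary:
  n = 406: C(406, 8) = 17082453897995850; 17082453897995850 < 18014398509481984? YES
  n = 407: C(407, 8) = 17424959239309050; 17424959239309050 < 18014398509481984? YES
  n = 408: C(408, 8) = 17773458424095231; 17773458424095231 < 18014398509481984? YES
  n = 409: C(409, 8) = 18128041135797879; 18128041135797879 < 18014398509481984? NO
  n = 410: C(410, 8) = 18488798173326195; 18488798173326195 < 18014398509481984? NO
  n = 411: C(411, 8) = 18855821462126715; 18855821462126715 < 18014398509481984? NO
The largest n with C(n, 8) < 18014398509481984 is n = 408 (where E[X] = 17773458424095231/18014398509481984 ≈ 0.986625). Hence R_4(8) > 408, i.e. R_4(8) ≥ 409.

Largest n = 408; hence R_4(8) > 408.


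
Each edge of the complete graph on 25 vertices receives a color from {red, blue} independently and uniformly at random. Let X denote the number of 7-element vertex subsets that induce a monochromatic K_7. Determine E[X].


Let X = Σ_S X_S over the C(25, 7) = 480700 subsets S of size 7, where X_S = 1 if the K_7 on S is monochromatic.
For a fixed S, the K_7 on S has C(7, 2) = 21 edges. P[all 21 edges red] = (1/2)^21, and likewise for blue, so P[monochromatic] = 2·(1/2)^21 = 2^{1 − 21} = 1/1048576.
By linearity: E[X] = C(25, 7) · 2^{1 − 21} = 480700 · 1/1048576 = 120175/262144.
Numerically: E[X] ≈ 0.458.

E[X] = C(25,7)·2^(1−C(7,2)) = 120175/262144 ≈ 0.458.


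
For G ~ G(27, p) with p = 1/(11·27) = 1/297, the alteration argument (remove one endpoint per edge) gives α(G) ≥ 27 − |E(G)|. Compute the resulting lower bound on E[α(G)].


E[|E(G)|] = C(27, 2)·p = 351 · (1/297) = 13/11.
E[α(G)] ≥ n − E[|E(G)|] = 27 − 13/11 = 284/11.
Numerically: ≈ 25.81818.
(This is only a lower bound; the true E[α(G)] may be larger.)

E[α(G)] ≥ 284/11 ≈ 25.81818.


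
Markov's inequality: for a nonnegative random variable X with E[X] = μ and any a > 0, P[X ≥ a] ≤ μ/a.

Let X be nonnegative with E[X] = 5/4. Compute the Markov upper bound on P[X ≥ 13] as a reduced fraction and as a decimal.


μ = E[X] = 5/4, a = 13.
Markov: P[X ≥ 13] ≤ μ/a = (5/4)/13 = 5/52.
Numerically: ≈ 0.096154.
(Since a = 13 > μ = 1.250000, the bound 5/52 is < 1 and informative.)

P[X ≥ 13] ≤ 5/52 ≈ 0.096154.


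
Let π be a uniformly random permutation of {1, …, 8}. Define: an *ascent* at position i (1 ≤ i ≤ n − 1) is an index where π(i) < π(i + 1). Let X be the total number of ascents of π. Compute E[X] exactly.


Write X = Σ X_I over i = 1, …, 7, with X_I the indicator of one ascent.
There are 7 indicators.
For each fixed i, the pair (π(i), π(i+1)) is a uniformly random ordered pair of distinct values from {1, …, 8}; by symmetry P[π(i) < π(i+1)] = 1/2.
By linearity: E[X] = 7 · (1/2) = (8 − 1) · (1/2) = 7/2 ≈ 3.500.

E[X] = 7/2 = 3.500.


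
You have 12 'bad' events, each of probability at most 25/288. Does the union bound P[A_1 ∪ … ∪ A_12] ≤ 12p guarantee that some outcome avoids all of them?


Union bound: P[∪_{i=1}^{12} A_i] ≤ Σ_i P[A_i] ≤ 12·p = 12·(25/288) = 25/24.
Numerically: 25/24 ≈ 1.042.
Is 25/24 < 1? NO.
Since the bound 25/24 is ≥ 1, the union bound is uninformative here; it does NOT by itself certify existence.

12·p = 25/24 ≈ 1.042; existence NOT certified by the union bound.


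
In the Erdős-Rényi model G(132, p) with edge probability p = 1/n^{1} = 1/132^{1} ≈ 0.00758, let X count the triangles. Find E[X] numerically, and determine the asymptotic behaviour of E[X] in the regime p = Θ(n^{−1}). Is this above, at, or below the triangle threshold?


Number of potential triangles: C(132, 3) = 374660.
Each occurs with probability p³ ≈ (0.00758)³ ≈ 4.34789e-07.
By linearity: E[X] = C(132, 3)·p³ ≈ 374660 · 4.34789e-07 ≈ 0.163.
Here α = 1, so p = 1/n is exactly at the triangle threshold p ~ 1/n. Asymptotically E[X] → c³/6 = 1³/6 = 1/6 ≈ 0.167, a bounded constant. In this regime the triangle count is asymptotically Poisson(c³/6).

E[X] ≈ 0.163; in regime p = Θ(1/n^{1}) E[X] stays bounded (at the triangle threshold p ~ 1/n).


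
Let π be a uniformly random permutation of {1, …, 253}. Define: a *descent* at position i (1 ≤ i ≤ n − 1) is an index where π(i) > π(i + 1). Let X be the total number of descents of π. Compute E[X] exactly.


Write X = Σ X_I over i = 1, …, 252, with X_I the indicator of one descent.
There are 252 indicators.
For each fixed i, the pair (π(i), π(i+1)) is a uniformly random ordered pair of distinct values from {1, …, 253}; by symmetry P[π(i) > π(i+1)] = 1/2.
By linearity: E[X] = 252 · (1/2) = (253 − 1) · (1/2) = 126 ≈ 126.00000.

E[X] = 126 = 126.00000.


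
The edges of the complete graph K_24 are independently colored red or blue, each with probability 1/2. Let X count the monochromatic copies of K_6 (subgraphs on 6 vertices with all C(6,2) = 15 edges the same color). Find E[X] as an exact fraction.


Let X = Σ_S X_S over the C(24, 6) = 134596 subsets S of size 6, where X_S = 1 if the K_6 on S is monochromatic.
For a fixed S, the K_6 on S has C(6, 2) = 15 edges. P[all 15 edges red] = (1/2)^15, and likewise for blue, so P[monochromatic] = 2·(1/2)^15 = 2^{1 − 15} = 1/16384.
Summing: E[X] = C(24, 6) · 2^{1 − 15} = 134596 · 1/16384 = 33649/4096.
Numerically: E[X] ≈ 8.215.

E[X] = C(24,6)·2^(1−C(6,2)) = 33649/4096 ≈ 8.215.


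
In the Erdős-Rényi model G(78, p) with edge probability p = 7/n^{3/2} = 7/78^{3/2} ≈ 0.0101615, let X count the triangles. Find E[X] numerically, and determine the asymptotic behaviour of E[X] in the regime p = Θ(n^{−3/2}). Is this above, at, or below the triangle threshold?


Number of potential triangles: C(78, 3) = 76076.
Each occurs with probability p³ ≈ (0.0101615)³ ≈ 1.04922446e-06.
By linearity: E[X] = C(78, 3)·p³ ≈ 76076 · 1.04922446e-06 ≈ 0.079821.
Since α = 3/2 > 1, p = c/n^{3/2} = o(1/n) is below the triangle threshold p ~ 1/n. Asymptotically E[X] ~ (c³/6)·n^{3(1−α)} = (7³/6)·n^{-1.5} → 0, so by Markov's inequality G has no triangles w.h.p.

E[X] ≈ 0.079821; in regime p = Θ(1/n^{3/2}) E[X] tends to 0 (below the triangle threshold p ~ 1/n).


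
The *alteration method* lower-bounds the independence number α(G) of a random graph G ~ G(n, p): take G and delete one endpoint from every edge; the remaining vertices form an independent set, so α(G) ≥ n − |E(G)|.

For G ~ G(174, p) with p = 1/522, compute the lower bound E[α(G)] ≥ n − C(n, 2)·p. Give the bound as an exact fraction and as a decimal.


E[|E(G)|] = C(174, 2)·p = 15051 · (1/522) = 173/6.
E[α(G)] ≥ n − E[|E(G)|] = 174 − 173/6 = 871/6.
Numerically: ≈ 145.167.
(This is only a lower bound; the true E[α(G)] may be larger.)

E[α(G)] ≥ 871/6 ≈ 145.167.


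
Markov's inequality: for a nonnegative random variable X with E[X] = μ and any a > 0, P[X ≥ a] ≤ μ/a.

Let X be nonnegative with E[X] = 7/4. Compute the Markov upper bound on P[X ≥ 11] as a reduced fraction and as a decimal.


μ = E[X] = 7/4, a = 11.
Markov: P[X ≥ 11] ≤ μ/a = (7/4)/11 = 7/44.
Numerically: ≈ 0.159.
(Since a = 11 > μ = 1.750, the bound 7/44 is < 1 and informative.)

P[X ≥ 11] ≤ 7/44 ≈ 0.159.


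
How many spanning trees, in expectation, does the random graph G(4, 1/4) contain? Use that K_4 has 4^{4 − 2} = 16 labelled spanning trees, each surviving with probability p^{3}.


K_4 has 4^{4 − 2} = 16 labelled spanning trees.
For each such spanning tree H, let X_H = 1 if all 3 edges of H are present in G. Then P[X_H = 1] = p^{3} = (1/4)^{3} = 1/64.
Summing the indicators: E[X] = Σ_H E[X_H] = 16 · p^{3} = 16 · 1/64 = 1/4.
Numerically: E[X] ≈ 0.25.

E[X] = 16 · (1/4)^{3} = 1/4 ≈ 0.25.


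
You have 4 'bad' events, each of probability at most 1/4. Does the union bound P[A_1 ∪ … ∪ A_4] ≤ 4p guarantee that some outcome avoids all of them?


Union bound: P[∪_{i=1}^{4} A_i] ≤ Σ_i P[A_i] ≤ 4·p = 4·(1/4) = 1.
Numerically: 1 ≈ 1.00000.
Is 1 < 1? NO.
Since the bound 1 is ≥ 1, the union bound is uninformative here; it does NOT by itself certify existence.

4·p = 1 ≈ 1.00000; existence NOT certified by the union bound.


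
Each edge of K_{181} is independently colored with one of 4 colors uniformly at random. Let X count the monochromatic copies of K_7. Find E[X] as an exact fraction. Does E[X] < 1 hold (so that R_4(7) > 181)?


E[X] = C(181, 7) · 4^{1 − 21} = 1122839183400 · 4^{−20} = 1122839183400/1099511627776.
As a reduced fraction: E[X] = 140354897925/137438953472 ≈ 1.0212.
Is E[X] < 1? NO.
Since E[X] ≥ 1, the first-moment bound is inconclusive at n = 181; it does NOT by itself certify R_4(7) > 181.

E[X] = 140354897925/137438953472 ≈ 1.0212; E[X] ≥ 1; first-moment method inconclusive here.


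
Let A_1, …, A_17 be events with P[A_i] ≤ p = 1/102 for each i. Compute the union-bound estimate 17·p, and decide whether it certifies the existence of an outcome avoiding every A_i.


Union bound: P[∪_{i=1}^{17} A_i] ≤ Σ_i P[A_i] ≤ 17·p = 17·(1/102) = 1/6.
Numerically: 1/6 ≈ 0.167.
Is 1/6 < 1? YES.
Since P[∪ A_i] ≤ 1/6 < 1, the complement has P[∩ A_i^c] ≥ 1 − 1/6 = 5/6 > 0, so some outcome avoids every A_i.

17·p = 1/6 ≈ 0.167; existence CERTIFIED by the union bound.


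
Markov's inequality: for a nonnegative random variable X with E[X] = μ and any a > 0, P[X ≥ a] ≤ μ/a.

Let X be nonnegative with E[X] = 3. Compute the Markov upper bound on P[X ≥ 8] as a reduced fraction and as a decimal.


μ = E[X] = 3, a = 8.
Markov: P[X ≥ 8] ≤ μ/a = (3)/8 = 3/8.
Numerically: ≈ 0.3750.
(Since a = 8 > μ = 3.0000, the bound 3/8 is < 1 and informative.)

P[X ≥ 8] ≤ 3/8 ≈ 0.3750.


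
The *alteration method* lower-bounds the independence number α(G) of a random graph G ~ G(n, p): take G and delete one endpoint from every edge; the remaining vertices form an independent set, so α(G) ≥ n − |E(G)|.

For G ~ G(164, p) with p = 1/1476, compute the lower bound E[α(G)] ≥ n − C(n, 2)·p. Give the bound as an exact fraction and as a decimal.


E[|E(G)|] = C(164, 2)·p = 13366 · (1/1476) = 163/18.
E[α(G)] ≥ n − E[|E(G)|] = 164 − 163/18 = 2789/18.
Numerically: ≈ 154.94444.
(This is only a lower bound; the true E[α(G)] may be larger.)

E[α(G)] ≥ 2789/18 ≈ 154.94444.
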